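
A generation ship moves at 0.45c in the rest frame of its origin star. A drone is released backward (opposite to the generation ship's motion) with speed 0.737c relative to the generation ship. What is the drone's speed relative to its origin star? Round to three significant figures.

0.429c

Relativistic velocity addition: u = (u' + v)/(1 + u'v/c²), with u' = −0.737c and v = 0.45c.
Numerator: −0.737 + 0.45 = −0.287. Denominator: 1 + (−0.737)(0.45) = 0.66835.
u = −0.287/0.66835 = −0.42942, so the speed is 0.429c.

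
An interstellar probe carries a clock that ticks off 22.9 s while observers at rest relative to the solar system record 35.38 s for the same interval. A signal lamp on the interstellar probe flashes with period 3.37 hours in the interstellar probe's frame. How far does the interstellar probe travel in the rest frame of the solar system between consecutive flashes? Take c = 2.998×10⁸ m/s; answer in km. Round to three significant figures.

The time-dilation ratio gives γ = 35.38/22.9 = 1.54498.
β = √(1 − 1/γ²) = 0.76227. Lab-frame period = γτ = 1.54498×3.37 hours = 5.2066 hours. Distance = βc × γτ = 0.76227 × 2.998×10⁸ m/s × 18743.76 s = 4.2835×10^12 m = 4.28×10^9 km.

4.28×10^9 km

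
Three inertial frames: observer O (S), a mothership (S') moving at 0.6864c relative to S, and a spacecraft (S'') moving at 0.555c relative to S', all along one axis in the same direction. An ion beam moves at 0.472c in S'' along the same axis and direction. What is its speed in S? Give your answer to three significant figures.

0.963c

Apply u = (u'+v)/(1+u'v) twice. Ion beam in the mothership frame: (0.472+0.555)/(1+0.472·0.555) = 1.027/1.26196 = 0.81381c.
That velocity, transformed to the rest frame of observer O: (0.81381+0.6864)/(1+0.81381·0.6864) = 1.50021/1.558599184 = 0.96254c.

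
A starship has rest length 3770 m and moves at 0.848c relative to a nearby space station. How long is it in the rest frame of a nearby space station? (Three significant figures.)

2000 m

β² = 0.719104, so γ = 1/√0.280896 = 1.8868.
Length contraction: L = L₀/γ = 3770/1.8868 = 2000 m.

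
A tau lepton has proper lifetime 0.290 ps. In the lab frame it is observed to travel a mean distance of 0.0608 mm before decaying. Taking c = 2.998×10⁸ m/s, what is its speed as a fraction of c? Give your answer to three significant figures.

Let x = d/(cτ) = 6.080×10^-5 m / (2.998×10⁸ m/s × 2.900×10^-13 s) = 0.69932. Since d = βγcτ, x = βγ = β/√(1−β²).
Solving: β² = x²/(1+x²) = 0.489048/1.489048 = 0.32843, so β = 0.573.

0.573c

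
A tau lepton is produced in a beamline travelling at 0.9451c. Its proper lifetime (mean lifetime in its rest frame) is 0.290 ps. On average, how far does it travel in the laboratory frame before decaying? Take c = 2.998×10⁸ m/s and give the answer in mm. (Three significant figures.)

With β = 0.9451, γ = 1/√(1 − 0.9451²) = 1/√0.10678599 = 3.0602.
Lab-frame lifetime: Δt = γτ = 3.0602 × 0.290 ps = 0.88746 ps.
Distance: d = vΔt = 0.9451 × 2.998×10⁸ m/s × 8.8746×10^-13 s = 2.51×10^-4 m = 0.251 mm.

0.251 mm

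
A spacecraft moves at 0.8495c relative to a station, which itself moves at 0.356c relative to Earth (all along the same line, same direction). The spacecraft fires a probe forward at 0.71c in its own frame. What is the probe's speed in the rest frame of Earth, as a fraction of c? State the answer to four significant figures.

Apply u = (u'+v)/(1+u'v) twice. Probe in the station frame: (0.71+0.8495)/(1+0.71·0.8495) = 1.5595/1.603145 = 0.97278c.
That velocity, transformed to the rest frame of Earth: (0.97278+0.356)/(1+0.97278·0.356) = 1.32878/1.34630968 = 0.98698c.

0.9870c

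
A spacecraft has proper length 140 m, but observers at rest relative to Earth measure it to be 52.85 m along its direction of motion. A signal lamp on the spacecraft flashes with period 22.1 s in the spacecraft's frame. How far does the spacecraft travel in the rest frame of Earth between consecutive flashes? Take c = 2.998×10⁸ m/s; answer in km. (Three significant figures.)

1.63×10^7 km

Length contraction gives γ = L₀/L = 140/52.85 = 2.64901.
β = √(1 − 1/γ²) = 0.92601. Lab-frame period = γτ = 2.64901×22.1 s = 58.543 s. Distance = βc × γτ = 0.92601 × 2.998×10⁸ m/s × 58.543 s = 1.6253×10^10 m = 1.63×10^7 km.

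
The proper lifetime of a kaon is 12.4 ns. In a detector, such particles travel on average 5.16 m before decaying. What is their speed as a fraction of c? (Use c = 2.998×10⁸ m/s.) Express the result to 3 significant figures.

Let x = d/(cτ) = 5.160 m / (2.998×10⁸ m/s × 1.240×10^-8 s) = 1.388. Since d = βγcτ, x = βγ = β/√(1−β²).
Solving: β² = x²/(1+x²) = 1.92654/2.92654 = 0.6583, so β = 0.811.

0.811c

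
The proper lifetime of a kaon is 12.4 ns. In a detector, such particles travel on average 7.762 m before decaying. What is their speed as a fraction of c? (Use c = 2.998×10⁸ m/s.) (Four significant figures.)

d = βγcτ ⇒ βγ = d/(cτ) = 7.762 m / (3.71752 m) = 2.088.
β = (βγ)/√(1+(βγ)²) = 2.088/√5.35974 = 0.9019.

0.9019c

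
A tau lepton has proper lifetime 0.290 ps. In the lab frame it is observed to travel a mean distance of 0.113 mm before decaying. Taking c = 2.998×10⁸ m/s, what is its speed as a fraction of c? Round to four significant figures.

0.7926c

d = βγcτ ⇒ βγ = d/(cτ) = 1.130×10^-4 m / (8.6942×10^-5 m) = 1.2997.
β = (βγ)/√(1+(βγ)²) = 1.2997/√2.68922 = 0.7926.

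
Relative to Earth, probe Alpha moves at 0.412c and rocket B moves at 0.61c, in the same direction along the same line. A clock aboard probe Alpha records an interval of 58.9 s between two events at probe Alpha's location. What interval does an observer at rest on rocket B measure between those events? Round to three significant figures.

61.1 s

Transform probe Alpha's velocity into rocket B's frame: (0.412 − 0.61)/(1 − 0.412·0.61) = −0.198/0.74868, so the relative speed is 0.26447c.
At |u| = 0.26447c, γ = (1 − 0.0699444)^(−1/2) = 1.0369.
The clock on probe Alpha records proper time, so rocket B measures Δt = γΔτ = 1.0369 × 58.9 = 61.1 s.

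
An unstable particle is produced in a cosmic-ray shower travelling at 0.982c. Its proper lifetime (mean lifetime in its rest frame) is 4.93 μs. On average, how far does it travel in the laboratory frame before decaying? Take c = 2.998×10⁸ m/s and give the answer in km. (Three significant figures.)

With β = 0.982, γ = 1/√(1 − 0.982²) = 1/√0.035676 = 5.2943.
Lab-frame lifetime: Δt = γτ = 5.2943 × 4.93 μs = 26.101 μs.
Distance: d = vΔt = 0.982 × 2.998×10⁸ m/s × 2.6101×10^-5 s = 7680 m = 7.68 km.

7.68 km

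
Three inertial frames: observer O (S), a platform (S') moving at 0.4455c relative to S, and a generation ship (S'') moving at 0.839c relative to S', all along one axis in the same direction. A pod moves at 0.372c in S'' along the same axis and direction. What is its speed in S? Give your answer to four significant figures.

0.9697c

Apply u = (u'+v)/(1+u'v) twice. Pod in the platform frame: (0.372+0.839)/(1+0.372·0.839) = 1.211/1.312108 = 0.92294c.
That velocity, transformed to the rest frame of observer O: (0.92294+0.4455)/(1+0.92294·0.4455) = 1.36844/1.41116977 = 0.96972c.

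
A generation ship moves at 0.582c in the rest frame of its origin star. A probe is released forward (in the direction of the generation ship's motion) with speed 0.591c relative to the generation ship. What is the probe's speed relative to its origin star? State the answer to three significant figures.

0.873c

Relativistic velocity addition: u = (u' + v)/(1 + u'v/c²), with u' = 0.591c and v = 0.582c.
Numerator: 0.591 + 0.582 = 1.173. Denominator: 1 + (0.591)(0.582) = 1.343962.
u = 1.173/1.343962 = 0.87279, so the speed is 0.873c.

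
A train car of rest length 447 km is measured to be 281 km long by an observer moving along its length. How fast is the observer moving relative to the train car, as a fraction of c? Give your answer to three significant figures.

0.778c

Length contraction gives γ = L₀/L = 447/281 = 1.5907.
β = √(1 − 1/γ²) = √0.604794 = 0.778.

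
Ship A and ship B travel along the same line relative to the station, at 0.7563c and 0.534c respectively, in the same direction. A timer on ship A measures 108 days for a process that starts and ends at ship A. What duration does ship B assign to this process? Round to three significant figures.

116 days

Transform ship A's velocity into ship B's frame: (0.7563 − 0.534)/(1 − 0.7563·0.534) = 0.2223/0.5961358, so the relative speed is 0.3729c.
γ for this relative speed: γ = 1/√(1 − 0.139054) = 1.0777.
Ship A's interval is proper; time dilation gives Δt_B = γΔτ = 1.0777 × 108 days = 116 days.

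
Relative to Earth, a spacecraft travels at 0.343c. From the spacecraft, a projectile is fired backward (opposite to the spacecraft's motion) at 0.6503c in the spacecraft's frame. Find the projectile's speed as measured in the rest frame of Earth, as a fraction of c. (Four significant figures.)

0.3955c

In units of c, u = (u' + v)/(1 + u'v) with u' = −0.6503 and v = 0.343.
Numerator: −0.6503 + 0.343 = −0.3073. Denominator: 1 + (−0.6503)(0.343) = 0.7769471.
u = −0.3073/0.7769471 = −0.39552, so the speed is 0.3955c.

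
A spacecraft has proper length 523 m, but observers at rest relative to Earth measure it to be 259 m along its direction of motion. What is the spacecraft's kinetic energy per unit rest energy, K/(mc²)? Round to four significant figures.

From L = L₀/γ: γ = 523/259 = 2.01931.
K/(mc²) = γ − 1 = 2.01931 − 1 = 1.019.

1.019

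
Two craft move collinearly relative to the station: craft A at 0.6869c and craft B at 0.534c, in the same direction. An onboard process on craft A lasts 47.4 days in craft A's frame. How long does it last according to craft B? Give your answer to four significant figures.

48.85 days

Speed of craft A in craft B's frame: u = (v_A − v_B)/(1 − v_A v_B/c²) = (0.6869 − 0.534)/(1 − 0.6869×0.534) = 0.1529/0.6331954 = 0.24147; |u| = 0.24147c.
At |u| = 0.24147c, γ = (1 − 0.0583078)^(−1/2) = 1.0305.
The clock on craft A records proper time, so craft B measures Δt = γΔτ = 1.0305 × 47.4 = 48.85 days.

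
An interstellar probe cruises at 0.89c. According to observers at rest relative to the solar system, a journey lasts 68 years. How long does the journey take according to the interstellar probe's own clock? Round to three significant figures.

With β = 0.89, γ = 1/√(1 − 0.89²) = 1/√0.2079 = 2.1932.
The moving clock records proper time: Δτ = Δt/γ = 68/2.1932 = 31.0 years.

31.0 years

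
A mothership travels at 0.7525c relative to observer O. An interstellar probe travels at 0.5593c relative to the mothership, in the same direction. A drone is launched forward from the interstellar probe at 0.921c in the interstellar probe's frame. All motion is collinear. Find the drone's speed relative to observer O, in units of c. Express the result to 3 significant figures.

0.997c

Apply u = (u'+v)/(1+u'v) twice. Drone in the mothership frame: (0.921+0.5593)/(1+0.921·0.5593) = 1.4803/1.5151153 = 0.97702c.
That velocity, transformed to the rest frame of observer O: (0.97702+0.7525)/(1+0.97702·0.7525) = 1.72952/1.73520755 = 0.99672c.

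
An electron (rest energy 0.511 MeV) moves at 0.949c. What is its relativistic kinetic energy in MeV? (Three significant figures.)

1.11 MeV

Lorentz factor: γ = (1 − 0.900601)^(−1/2) = 3.1718.
Kinetic energy: K = (γ − 1)mc² = (3.1718 − 1) × 0.511 MeV = 2.1718 × 0.511 = 1.11 MeV.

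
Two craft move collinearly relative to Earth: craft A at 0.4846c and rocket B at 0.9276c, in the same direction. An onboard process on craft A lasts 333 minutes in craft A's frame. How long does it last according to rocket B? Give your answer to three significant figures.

561 minutes

Speed of craft A in rocket B's frame: u = (v_A − v_B)/(1 − v_A v_B/c²) = (0.4846 − 0.9276)/(1 − 0.4846×0.9276) = −0.443/0.55048504 = −0.80474; |u| = 0.80474c.
At |u| = 0.80474c, γ = (1 − 0.647606)^(−1/2) = 1.6846.
The clock on craft A records proper time, so rocket B measures Δt = γΔτ = 1.6846 × 333 = 561 minutes.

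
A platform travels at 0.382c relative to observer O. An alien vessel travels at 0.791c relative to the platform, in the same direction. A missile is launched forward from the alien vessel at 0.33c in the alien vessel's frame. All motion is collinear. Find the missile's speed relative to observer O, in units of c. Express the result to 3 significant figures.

Apply u = (u'+v)/(1+u'v) twice. Missile in the platform frame: (0.33+0.791)/(1+0.33·0.791) = 1.121/1.26103 = 0.88896c.
That velocity, transformed to the rest frame of observer O: (0.88896+0.382)/(1+0.88896·0.382) = 1.27096/1.33958272 = 0.94877c.

0.949c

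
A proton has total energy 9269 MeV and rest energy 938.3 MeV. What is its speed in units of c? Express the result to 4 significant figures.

0.9949c

γ = E/(mc²) = 9269/938.3 = 9.8785.
β = √(1 − 1/γ²) = √(1 − 0.0102475) = √0.9897525 = 0.9949.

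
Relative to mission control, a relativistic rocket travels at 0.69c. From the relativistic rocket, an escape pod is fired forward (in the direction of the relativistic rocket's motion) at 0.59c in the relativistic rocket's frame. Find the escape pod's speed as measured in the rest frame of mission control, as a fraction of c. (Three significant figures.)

Relativistic velocity addition: u = (u' + v)/(1 + u'v/c²), with u' = 0.59c and v = 0.69c.
Numerator: 0.59 + 0.69 = 1.28. Denominator: 1 + (0.59)(0.69) = 1.4071.
u = 1.28/1.4071 = 0.90967, so the speed is 0.910c.

0.910c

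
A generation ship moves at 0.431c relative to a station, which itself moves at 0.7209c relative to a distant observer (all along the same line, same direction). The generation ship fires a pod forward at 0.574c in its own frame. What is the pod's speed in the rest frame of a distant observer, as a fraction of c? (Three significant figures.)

0.966c

Apply u = (u'+v)/(1+u'v) twice. Pod in the station frame: (0.574+0.431)/(1+0.574·0.431) = 1.005/1.247394 = 0.80568c.
That velocity, transformed to the rest frame of a distant observer: (0.80568+0.7209)/(1+0.80568·0.7209) = 1.52658/1.580814712 = 0.96569c.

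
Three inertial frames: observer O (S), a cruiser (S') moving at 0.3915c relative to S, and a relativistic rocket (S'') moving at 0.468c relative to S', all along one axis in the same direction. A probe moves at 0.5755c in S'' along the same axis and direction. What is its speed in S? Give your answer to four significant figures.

0.9181c

Apply u = (u'+v)/(1+u'v) twice. Probe in the cruiser frame: (0.5755+0.468)/(1+0.5755·0.468) = 1.0435/1.269334 = 0.82208c.
That velocity, transformed to the rest frame of observer O: (0.82208+0.3915)/(1+0.82208·0.3915) = 1.21358/1.32184432 = 0.9181c.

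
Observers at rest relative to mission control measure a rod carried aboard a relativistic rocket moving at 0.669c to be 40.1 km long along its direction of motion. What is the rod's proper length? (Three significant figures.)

γ = 1/√(1 − β²) = 1/√(1 − 0.447561) = 1/√0.552439 = 1/0.743262 = 1.3454.
Proper length: L₀ = γ·L = 1.3454 × 40.1 = 54.0 km.

54.0 km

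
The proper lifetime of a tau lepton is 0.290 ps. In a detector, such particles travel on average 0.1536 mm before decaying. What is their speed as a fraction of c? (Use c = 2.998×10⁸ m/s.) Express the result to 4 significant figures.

0.8703c

d = βγcτ ⇒ βγ = d/(cτ) = 1.536×10^-4 m / (8.6942×10^-5 m) = 1.7667.
β = (βγ)/√(1+(βγ)²) = 1.7667/√4.12123 = 0.8703.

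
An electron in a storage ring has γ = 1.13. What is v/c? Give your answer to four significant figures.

β = √(1 − 1/γ²) = √(1 − 1/1.2769) = √0.216853 = 0.4657.

0.4657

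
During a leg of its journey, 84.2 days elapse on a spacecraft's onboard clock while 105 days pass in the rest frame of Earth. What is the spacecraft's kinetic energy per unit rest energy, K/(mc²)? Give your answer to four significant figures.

0.2470

γ = Δt/Δτ = 105/84.2 = 1.24703.
K/(mc²) = γ − 1 = 1.24703 − 1 = 0.2470.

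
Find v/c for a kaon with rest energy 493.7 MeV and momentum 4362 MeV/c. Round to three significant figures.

pc/(mc²) = 4362/493.7 = 8.8353 = βγ = β/√(1−β²).
So β² = x²/(1 + x²) with x = 8.8353: x² = 78.0625, β² = 78.0625/79.0625 = 0.987352, β = 0.994.

0.994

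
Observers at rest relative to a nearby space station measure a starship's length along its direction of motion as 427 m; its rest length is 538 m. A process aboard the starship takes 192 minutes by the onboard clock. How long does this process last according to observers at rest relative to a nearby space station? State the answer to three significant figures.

From L = L₀/γ: γ = 538/427 = 1.25995.
The same γ dilates the second interval: 1.25995 × 192 minutes = 242 minutes.

242 minutes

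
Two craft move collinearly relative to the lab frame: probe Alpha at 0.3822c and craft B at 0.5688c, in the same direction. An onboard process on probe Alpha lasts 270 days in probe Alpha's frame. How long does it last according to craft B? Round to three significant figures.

278 days

The velocity of probe Alpha relative to craft B is (0.3822 − 0.5688)c / (1 − 0.3822×0.5688) = −0.23843c; relative speed 0.23843c.
γ for this relative speed: γ = 1/√(1 − 0.0568489) = 1.0297.
Probe Alpha's interval is proper; time dilation gives Δt_B = γΔτ = 1.0297 × 270 days = 278 days.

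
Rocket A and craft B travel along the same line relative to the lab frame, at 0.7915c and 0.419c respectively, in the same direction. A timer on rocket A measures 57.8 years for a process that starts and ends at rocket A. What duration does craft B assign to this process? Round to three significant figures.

Transform rocket A's velocity into craft B's frame: (0.7915 − 0.419)/(1 − 0.7915·0.419) = 0.3725/0.6683615, so the relative speed is 0.55733c.
At |u| = 0.55733c, γ = (1 − 0.310617)^(−1/2) = 1.2044.
The clock on rocket A records proper time, so craft B measures Δt = γΔτ = 1.2044 × 57.8 = 69.6 years.

69.6 years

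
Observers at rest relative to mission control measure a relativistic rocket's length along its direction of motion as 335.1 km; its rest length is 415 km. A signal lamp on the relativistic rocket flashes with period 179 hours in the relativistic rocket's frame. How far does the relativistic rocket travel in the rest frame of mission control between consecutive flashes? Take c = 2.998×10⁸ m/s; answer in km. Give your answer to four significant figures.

Length contraction gives γ = L₀/L = 415/335.1 = 1.23844.
β = √(1 − 1/γ²) = 0.58991. Lab-frame period = γτ = 1.23844×179 hours = 221.68 hours. Distance = βc × γτ = 0.58991 × 2.998×10⁸ m/s × 798048 s = 1.4114×10^14 m = 1.411×10^11 km.

1.411×10^11 km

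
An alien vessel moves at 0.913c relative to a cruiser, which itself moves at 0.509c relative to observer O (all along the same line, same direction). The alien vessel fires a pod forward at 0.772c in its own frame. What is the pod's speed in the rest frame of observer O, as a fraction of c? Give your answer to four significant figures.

0.9962c

Apply u = (u'+v)/(1+u'v) twice. Pod in the cruiser frame: (0.772+0.913)/(1+0.772·0.913) = 1.685/1.704836 = 0.98836c.
That velocity, transformed to the rest frame of observer O: (0.98836+0.509)/(1+0.98836·0.509) = 1.49736/1.50307524 = 0.9962c.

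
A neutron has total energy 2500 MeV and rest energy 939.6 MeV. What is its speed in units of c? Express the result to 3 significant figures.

Total energy E = γmc² gives γ = 2500/939.6 = 2.6607.
Hence β = √(1 − 1/γ²) = √(1 − 0.141256) = √0.858744 = 0.927.

0.927c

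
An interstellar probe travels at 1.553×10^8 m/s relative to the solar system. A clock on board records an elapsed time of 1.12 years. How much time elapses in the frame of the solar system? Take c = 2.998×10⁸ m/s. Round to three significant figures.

1.31 years

β = v/c = (1.553×10^8 m/s)/(2.998×10⁸ m/s) = 0.518012.
γ = 1/√(1 − β²) = 1/√(1 − 0.2683364) = 1/√0.7316636 = 1/0.855373 = 1.1691.
The onboard clock measures proper time, so the interval in the rest frame of the solar system is dilated: Δt = γ·Δτ = 1.1691 × 1.12 years = 1.31 years.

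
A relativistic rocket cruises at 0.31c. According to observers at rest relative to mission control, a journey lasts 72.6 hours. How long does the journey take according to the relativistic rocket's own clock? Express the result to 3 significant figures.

Lorentz factor: γ = (1 − 0.0961)^(−1/2) = 1.0518.
The moving clock records proper time: Δτ = Δt/γ = 72.6/1.0518 = 69.0 hours.

69.0 hours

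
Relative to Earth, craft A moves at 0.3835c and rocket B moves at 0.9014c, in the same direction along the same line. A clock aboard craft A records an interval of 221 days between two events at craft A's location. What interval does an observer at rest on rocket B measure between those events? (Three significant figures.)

Speed of craft A in rocket B's frame: u = (v_A − v_B)/(1 − v_A v_B/c²) = (0.3835 − 0.9014)/(1 − 0.3835×0.9014) = −0.5179/0.6543131 = −0.79152; |u| = 0.79152c.
γ for this relative speed: γ = 1/√(1 − 0.626504) = 1.6363.
The clock on craft A records proper time, so rocket B measures Δt = γΔτ = 1.6363 × 221 = 362 days.

362 days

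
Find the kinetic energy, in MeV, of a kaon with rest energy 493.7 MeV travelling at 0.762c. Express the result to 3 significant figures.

269 MeV

γ = 1/√(1 − β²) = 1/√(1 − 0.580644) = 1/√0.419356 = 1.54422.
Kinetic energy: K = (γ − 1)mc² = (1.54422 − 1) × 493.7 MeV = 0.54422 × 493.7 = 269 MeV.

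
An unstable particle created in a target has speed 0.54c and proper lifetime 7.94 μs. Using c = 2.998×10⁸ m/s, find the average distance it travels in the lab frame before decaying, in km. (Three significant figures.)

β² = 0.2916, so γ = 1/√0.7084 = 1.1881.
Lab-frame lifetime: Δt = γτ = 1.1881 × 7.94 μs = 9.4335 μs.
Distance: d = vΔt = 0.54 × 2.998×10⁸ m/s × 9.4335×10^-6 s = 1530 m = 1.53 km.

1.53 km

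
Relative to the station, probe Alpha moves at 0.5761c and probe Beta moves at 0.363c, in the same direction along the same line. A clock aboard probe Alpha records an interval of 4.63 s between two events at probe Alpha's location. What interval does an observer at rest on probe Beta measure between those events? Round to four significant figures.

Transform probe Alpha's velocity into probe Beta's frame: (0.5761 − 0.363)/(1 − 0.5761·0.363) = 0.2131/0.7908757, so the relative speed is 0.26945c.
γ for this relative speed: γ = 1/√(1 − 0.0726033) = 1.0384.
Probe Alpha's interval is proper; time dilation gives Δt_B = γΔτ = 1.0384 × 4.63 s = 4.808 s.

4.808 s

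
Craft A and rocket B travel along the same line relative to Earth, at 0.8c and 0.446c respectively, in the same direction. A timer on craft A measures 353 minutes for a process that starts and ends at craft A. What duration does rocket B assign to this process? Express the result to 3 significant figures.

423 minutes

Transform craft A's velocity into rocket B's frame: (0.8 − 0.446)/(1 − 0.8·0.446) = 0.354/0.6432, so the relative speed is 0.55037c.
At |u| = 0.55037c, γ = (1 − 0.302907)^(−1/2) = 1.1977.
The clock on craft A records proper time, so rocket B measures Δt = γΔτ = 1.1977 × 353 = 423 minutes.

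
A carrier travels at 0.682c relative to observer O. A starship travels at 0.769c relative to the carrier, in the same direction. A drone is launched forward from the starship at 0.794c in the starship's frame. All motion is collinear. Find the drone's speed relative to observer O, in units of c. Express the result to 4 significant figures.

0.9943c

First combine the drone and starship (S''→S'): u₁ = (0.794 + 0.769)/(1 + 0.794×0.769) = 1.563/1.610586 = 0.97045.
Then combine with the carrier (S'→S): u = (0.97045 + 0.682)/(1 + 0.97045×0.682) = 1.65245/1.6618469 = 0.99435.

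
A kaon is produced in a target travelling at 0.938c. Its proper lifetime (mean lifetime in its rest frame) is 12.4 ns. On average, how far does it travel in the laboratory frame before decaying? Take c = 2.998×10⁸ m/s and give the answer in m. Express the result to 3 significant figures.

With β = 0.938, γ = 1/√(1 − 0.938²) = 1/√0.120156 = 2.8849.
Lab-frame lifetime: Δt = γτ = 2.8849 × 12.4 ns = 35.773 ns.
Distance: d = vΔt = 0.938 × 2.998×10⁸ m/s × 3.5773×10^-8 s = 10.1 m.

10.1 m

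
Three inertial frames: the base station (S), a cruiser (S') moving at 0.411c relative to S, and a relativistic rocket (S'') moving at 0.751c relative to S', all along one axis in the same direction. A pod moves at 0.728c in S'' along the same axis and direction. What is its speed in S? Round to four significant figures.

0.9815c

First combine the pod and relativistic rocket (S''→S'): u₁ = (0.728 + 0.751)/(1 + 0.728×0.751) = 1.479/1.546728 = 0.95621.
Then combine with the cruiser (S'→S): u = (0.95621 + 0.411)/(1 + 0.95621×0.411) = 1.36721/1.39300231 = 0.98148.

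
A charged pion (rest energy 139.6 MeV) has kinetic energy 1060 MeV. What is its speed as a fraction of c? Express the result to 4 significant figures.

0.9932c

K = (γ−1)mc², so γ = 1 + 1060/139.6 = 8.5931.
Then v/c = √(1 − γ⁻²) = √(1 − 0.0135425) = √0.9864575 = 0.9932.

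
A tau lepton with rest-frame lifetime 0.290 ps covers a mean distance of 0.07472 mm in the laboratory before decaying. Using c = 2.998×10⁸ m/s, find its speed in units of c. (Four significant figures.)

d = βγcτ ⇒ βγ = d/(cτ) = 7.472×10^-5 m / (8.6942×10^-5 m) = 0.85942.
β = (βγ)/√(1+(βγ)²) = 0.85942/√1.738603 = 0.6518.

0.6518c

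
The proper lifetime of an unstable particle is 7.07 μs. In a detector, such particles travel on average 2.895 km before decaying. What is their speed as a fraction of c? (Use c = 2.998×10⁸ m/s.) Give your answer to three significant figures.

Let x = d/(cτ) = 2895 m / (2.998×10⁸ m/s × 7.070×10^-6 s) = 1.3658. Since d = βγcτ, x = βγ = β/√(1−β²).
Solving: β² = x²/(1+x²) = 1.86541/2.86541 = 0.65101, so β = 0.807.

0.807c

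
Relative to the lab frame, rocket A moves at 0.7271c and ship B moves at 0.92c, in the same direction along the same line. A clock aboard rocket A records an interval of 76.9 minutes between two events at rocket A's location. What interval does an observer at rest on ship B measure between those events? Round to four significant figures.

94.62 minutes

Speed of rocket A in ship B's frame: u = (v_A − v_B)/(1 − v_A v_B/c²) = (0.7271 − 0.92)/(1 − 0.7271×0.92) = −0.1929/0.331068 = −0.58266; |u| = 0.58266c.
At |u| = 0.58266c, γ = (1 − 0.339493)^(−1/2) = 1.2304.
The clock on rocket A records proper time, so ship B measures Δt = γΔτ = 1.2304 × 76.9 = 94.62 minutes.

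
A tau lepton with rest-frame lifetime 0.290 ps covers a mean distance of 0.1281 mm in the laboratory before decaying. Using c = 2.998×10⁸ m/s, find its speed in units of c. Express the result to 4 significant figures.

0.8274c

d = βγcτ ⇒ βγ = d/(cτ) = 1.281×10^-4 m / (8.6942×10^-5 m) = 1.4734.
β = (βγ)/√(1+(βγ)²) = 1.4734/√3.17091 = 0.8274.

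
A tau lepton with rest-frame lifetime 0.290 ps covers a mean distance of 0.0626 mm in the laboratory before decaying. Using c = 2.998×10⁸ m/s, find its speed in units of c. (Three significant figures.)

Lab distance = (lab lifetime)·v = γτ·βc, so βγ = d/(cτ) = 6.260×10^-5/(2.998×10⁸ × 2.900×10^-13) = 0.72002.
With βγ = 0.72002: γ² = 1 + (βγ)² = 1.518429, and β = (βγ)/γ = 0.72002/1.23225 = 0.584.

0.584c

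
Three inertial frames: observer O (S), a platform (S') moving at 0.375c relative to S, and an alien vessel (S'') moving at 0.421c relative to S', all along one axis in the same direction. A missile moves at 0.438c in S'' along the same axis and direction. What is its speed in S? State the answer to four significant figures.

First combine the missile and alien vessel (S''→S'): u₁ = (0.438 + 0.421)/(1 + 0.438×0.421) = 0.859/1.184398 = 0.72526.
Then combine with the platform (S'→S): u = (0.72526 + 0.375)/(1 + 0.72526×0.375) = 1.10026/1.2719725 = 0.865.

0.8650c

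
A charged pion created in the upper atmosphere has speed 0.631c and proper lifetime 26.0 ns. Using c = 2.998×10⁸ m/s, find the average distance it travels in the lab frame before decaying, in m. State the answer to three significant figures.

6.34 m

γ = 1/√(1 − β²) = 1/√(1 − 0.398161) = 1/√0.601839 = 1/0.775783 = 1.289.
Lab-frame lifetime: Δt = γτ = 1.289 × 26.0 ns = 33.514 ns.
Distance: d = vΔt = 0.631 × 2.998×10⁸ m/s × 3.3514×10^-8 s = 6.34 m.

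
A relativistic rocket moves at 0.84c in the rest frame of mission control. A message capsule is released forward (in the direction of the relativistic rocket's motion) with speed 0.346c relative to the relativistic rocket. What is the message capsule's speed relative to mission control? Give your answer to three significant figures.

In units of c, u = (u' + v)/(1 + u'v) with u' = 0.346 and v = 0.84.
Numerator: 0.346 + 0.84 = 1.186. Denominator: 1 + (0.346)(0.84) = 1.29064.
u = 1.186/1.29064 = 0.91892, so the speed is 0.919c.

0.919c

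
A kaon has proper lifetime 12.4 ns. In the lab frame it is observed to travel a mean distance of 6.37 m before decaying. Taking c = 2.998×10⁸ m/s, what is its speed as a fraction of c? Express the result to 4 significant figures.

0.8637c

Let x = d/(cτ) = 6.370 m / (2.998×10⁸ m/s × 1.240×10^-8 s) = 1.7135. Since d = βγcτ, x = βγ = β/√(1−β²).
Solving: β² = x²/(1+x²) = 2.93608/3.93608 = 0.74594, so β = 0.8637.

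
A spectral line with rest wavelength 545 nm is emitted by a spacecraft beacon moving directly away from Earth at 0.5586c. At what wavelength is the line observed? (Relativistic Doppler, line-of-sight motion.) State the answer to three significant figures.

1020 nm

Relativistic Doppler for wavelength: λ_obs = λ_src · √((1+β)/(1−β)).
With β = 0.5586: factor = √(1.5586/0.4414) = 1.8791.
λ_obs = 545 × 1.8791 = 1020 nm.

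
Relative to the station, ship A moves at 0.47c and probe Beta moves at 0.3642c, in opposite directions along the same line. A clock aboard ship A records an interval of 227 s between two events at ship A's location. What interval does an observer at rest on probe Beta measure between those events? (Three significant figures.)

323 s

The velocity of ship A relative to probe Beta is (0.47 + 0.3642)c / (1 + 0.47×0.3642) = 0.71228c; relative speed 0.71228c.
γ for this relative speed: γ = 1/√(1 − 0.507343) = 1.4247.
Ship A's interval is proper; time dilation gives Δt_B = γΔτ = 1.4247 × 227 s = 323 s.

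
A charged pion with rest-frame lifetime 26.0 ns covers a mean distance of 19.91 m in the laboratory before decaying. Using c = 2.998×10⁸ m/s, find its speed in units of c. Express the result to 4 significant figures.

d = βγcτ ⇒ βγ = d/(cτ) = 19.91 m / (7.7948 m) = 2.5543.
β = (βγ)/√(1+(βγ)²) = 2.5543/√7.52445 = 0.9312.

0.9312c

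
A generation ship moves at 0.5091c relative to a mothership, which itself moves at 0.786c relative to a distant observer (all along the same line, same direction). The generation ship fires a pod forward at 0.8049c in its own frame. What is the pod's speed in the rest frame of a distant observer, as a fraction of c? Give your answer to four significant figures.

Apply u = (u'+v)/(1+u'v) twice. Pod in the mothership frame: (0.8049+0.5091)/(1+0.8049·0.5091) = 1.314/1.40977459 = 0.93206c.
That velocity, transformed to the rest frame of a distant observer: (0.93206+0.786)/(1+0.93206·0.786) = 1.71806/1.73259916 = 0.99161c.

0.9916c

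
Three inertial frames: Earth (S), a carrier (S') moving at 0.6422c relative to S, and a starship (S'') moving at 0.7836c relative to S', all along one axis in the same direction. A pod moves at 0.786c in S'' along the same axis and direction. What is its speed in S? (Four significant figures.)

0.9937c

First combine the pod and starship (S''→S'): u₁ = (0.786 + 0.7836)/(1 + 0.786×0.7836) = 1.5696/1.6159096 = 0.97134.
Then combine with the carrier (S'→S): u = (0.97134 + 0.6422)/(1 + 0.97134×0.6422) = 1.61354/1.623794548 = 0.99368.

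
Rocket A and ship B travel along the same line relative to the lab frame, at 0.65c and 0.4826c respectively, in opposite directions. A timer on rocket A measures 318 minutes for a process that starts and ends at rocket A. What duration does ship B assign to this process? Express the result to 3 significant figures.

The velocity of rocket A relative to ship B is (0.65 + 0.4826)c / (1 + 0.65×0.4826) = 0.86215c; relative speed 0.86215c.
γ for this relative speed: γ = 1/√(1 − 0.743303) = 1.9737.
Rocket A's interval is proper; time dilation gives Δt_B = γΔτ = 1.9737 × 318 minutes = 628 minutes.

628 minutes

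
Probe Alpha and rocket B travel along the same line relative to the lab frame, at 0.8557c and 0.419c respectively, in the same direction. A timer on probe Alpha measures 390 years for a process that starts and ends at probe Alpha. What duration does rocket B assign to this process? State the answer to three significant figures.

532 years

The velocity of probe Alpha relative to rocket B is (0.8557 − 0.419)c / (1 − 0.8557×0.419) = 0.68079c; relative speed 0.68079c.
γ for this relative speed: γ = 1/√(1 − 0.463475) = 1.3652.
The clock on probe Alpha records proper time, so rocket B measures Δt = γΔτ = 1.3652 × 390 = 532 years.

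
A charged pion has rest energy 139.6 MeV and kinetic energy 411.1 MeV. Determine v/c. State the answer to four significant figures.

K = (γ−1)mc², so γ = 1 + 411.1/139.6 = 3.9448.
Then v/c = √(1 − γ⁻²) = √(1 − 0.0642614) = √0.9357386 = 0.9673.

0.9673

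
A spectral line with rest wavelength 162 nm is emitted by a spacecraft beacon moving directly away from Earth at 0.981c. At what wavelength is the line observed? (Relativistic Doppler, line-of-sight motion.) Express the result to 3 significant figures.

Relativistic Doppler for wavelength: λ_obs = λ_src · √((1+β)/(1−β)).
With β = 0.981: factor = √(1.981/0.019) = 10.211.
λ_obs = 162 × 10.211 = 1650 nm.

1650 nm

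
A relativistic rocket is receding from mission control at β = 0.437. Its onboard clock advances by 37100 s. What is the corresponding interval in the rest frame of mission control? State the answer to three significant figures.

γ = 1/√(1 − β²) = 1/√(1 − 0.190969) = 1/√0.809031 = 1/0.899462 = 1.1118.
The onboard clock measures proper time, so the interval in the rest frame of mission control is dilated: Δt = γ·Δτ = 1.1118 × 37100 s = 41200 s.

41200 s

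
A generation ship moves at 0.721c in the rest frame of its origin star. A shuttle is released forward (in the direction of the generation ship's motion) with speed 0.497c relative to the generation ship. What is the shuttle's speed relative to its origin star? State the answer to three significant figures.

0.897c

Relativistic velocity addition: u = (u' + v)/(1 + u'v/c²), with u' = 0.497c and v = 0.721c.
Numerator: 0.497 + 0.721 = 1.218. Denominator: 1 + (0.497)(0.721) = 1.358337.
u = 1.218/1.358337 = 0.89668, so the speed is 0.897c.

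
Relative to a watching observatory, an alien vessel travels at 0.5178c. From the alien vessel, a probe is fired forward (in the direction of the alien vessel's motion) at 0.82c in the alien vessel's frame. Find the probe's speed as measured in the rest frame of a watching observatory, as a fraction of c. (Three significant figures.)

In units of c, u = (u' + v)/(1 + u'v) with u' = 0.82 and v = 0.5178.
Numerator: 0.82 + 0.5178 = 1.3378. Denominator: 1 + (0.82)(0.5178) = 1.424596.
u = 1.3378/1.424596 = 0.93907, so the speed is 0.939c.

0.939c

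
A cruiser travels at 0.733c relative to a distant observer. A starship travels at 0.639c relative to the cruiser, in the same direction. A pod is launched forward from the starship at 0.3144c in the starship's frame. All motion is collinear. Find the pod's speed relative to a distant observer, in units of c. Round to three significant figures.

0.965c

First combine the pod and starship (S''→S'): u₁ = (0.3144 + 0.639)/(1 + 0.3144×0.639) = 0.9534/1.2009016 = 0.7939.
Then combine with the cruiser (S'→S): u = (0.7939 + 0.733)/(1 + 0.7939×0.733) = 1.5269/1.5819287 = 0.96521.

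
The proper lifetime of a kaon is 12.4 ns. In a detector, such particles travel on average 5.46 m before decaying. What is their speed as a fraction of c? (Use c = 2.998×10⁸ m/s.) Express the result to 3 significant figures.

d = βγcτ ⇒ βγ = d/(cτ) = 5.460 m / (3.71752 m) = 1.4687.
β = (βγ)/√(1+(βγ)²) = 1.4687/√3.15708 = 0.827.

0.827c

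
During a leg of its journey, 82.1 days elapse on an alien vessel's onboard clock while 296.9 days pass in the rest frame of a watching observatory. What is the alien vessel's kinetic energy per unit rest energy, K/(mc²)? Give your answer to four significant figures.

γ = Δt/Δτ = 296.9/82.1 = 3.61632.
K/(mc²) = γ − 1 = 3.61632 − 1 = 2.616.

2.616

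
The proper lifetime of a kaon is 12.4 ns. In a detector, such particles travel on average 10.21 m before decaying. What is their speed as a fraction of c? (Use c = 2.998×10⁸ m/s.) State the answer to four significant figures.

Let x = d/(cτ) = 10.21 m / (2.998×10⁸ m/s × 1.240×10^-8 s) = 2.7465. Since d = βγcτ, x = βγ = β/√(1−β²).
Solving: β² = x²/(1+x²) = 7.54326/8.54326 = 0.882949, so β = 0.9397.

0.9397c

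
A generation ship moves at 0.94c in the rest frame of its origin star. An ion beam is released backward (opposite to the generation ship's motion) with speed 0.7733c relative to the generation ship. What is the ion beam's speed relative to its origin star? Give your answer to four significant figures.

In units of c, u = (u' + v)/(1 + u'v) with u' = −0.7733 and v = 0.94.
Numerator: −0.7733 + 0.94 = 0.1667. Denominator: 1 + (−0.7733)(0.94) = 0.273098.
u = 0.1667/0.273098 = 0.6104, so the speed is 0.6104c.

0.6104c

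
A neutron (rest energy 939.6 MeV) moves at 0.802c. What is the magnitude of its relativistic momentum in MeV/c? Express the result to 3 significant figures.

γ = 1/√(1 − β²) = 1/√(1 − 0.643204) = 1/√0.356796 = 1/0.597324 = 1.6741.
Momentum: p = γβ·mc = 1.6741 × 0.802 × 939.6 MeV/c = 1260 MeV/c.

1260 MeV/c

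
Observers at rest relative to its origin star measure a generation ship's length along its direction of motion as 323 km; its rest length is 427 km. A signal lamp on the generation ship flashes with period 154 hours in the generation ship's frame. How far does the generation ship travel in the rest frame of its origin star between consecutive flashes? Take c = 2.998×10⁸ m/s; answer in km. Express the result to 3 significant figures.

1.44×10^11 km

From L = L₀/γ: γ = 427/323 = 1.32198.
β = √(1 − 1/γ²) = 0.65406. Lab-frame period = γτ = 1.32198×154 hours = 203.58 hours. Distance = βc × γτ = 0.65406 × 2.998×10⁸ m/s × 732888 s = 1.4371×10^14 m = 1.44×10^11 km.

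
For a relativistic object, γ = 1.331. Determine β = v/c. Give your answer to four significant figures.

0.6599

β = √(1 − 1/γ²) = √(1 − 1/1.771561) = √0.435526 = 0.6599.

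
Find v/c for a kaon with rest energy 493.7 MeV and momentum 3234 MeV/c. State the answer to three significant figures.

0.989

βγ = pc/(mc²) = 3234/493.7 = 6.5505.
Since γ² = 1 + (βγ)² = 43.9091, γ = √43.9091 = 6.62639, and β = (βγ)/γ = 6.5505/6.62639 = 0.989.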